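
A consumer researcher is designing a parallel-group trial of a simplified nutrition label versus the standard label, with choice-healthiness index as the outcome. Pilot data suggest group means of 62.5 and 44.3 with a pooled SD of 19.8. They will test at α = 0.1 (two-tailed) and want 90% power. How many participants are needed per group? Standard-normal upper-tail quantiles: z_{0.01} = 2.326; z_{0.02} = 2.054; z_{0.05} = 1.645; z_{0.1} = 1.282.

n = 21 per group

Cohen's d = |M₁ − M₂| / SD_pooled = |62.5 − 44.3| / 19.8 = 18.2 / 19.8 = 0.919.
For two independent groups with equal n: n = 2·((z_{α/2} + z_β) / d)².
z_{α/2} + z_β = 1.645 + 1.282 = 2.927.
n = 2 × (2.927 / 0.919)² = 2 × 3.185² = 2 × 10.14 = 20.3.
Round up to the next whole participant.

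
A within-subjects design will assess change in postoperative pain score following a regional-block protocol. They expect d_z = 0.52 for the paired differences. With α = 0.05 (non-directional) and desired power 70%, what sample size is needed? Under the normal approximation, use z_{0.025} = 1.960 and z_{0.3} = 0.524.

n = 23 pairs

For a paired (one-sample on differences) test: n = ((z_{α/2} + z_β) / d)².
z_{α/2} + z_β = 1.960 + 0.524 = 2.484.
n = (2.484 / 0.52)² = 4.777² = 22.82.
Round up.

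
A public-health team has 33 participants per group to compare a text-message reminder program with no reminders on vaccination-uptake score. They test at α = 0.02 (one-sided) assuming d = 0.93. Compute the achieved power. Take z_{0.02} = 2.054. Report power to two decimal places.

For two equal groups, power = Φ(d·√(n/2) − z_{α}).
d·√(n/2) = 0.93 × √(33/2) = 0.93 × 4.062 = 3.778.
z_β = 3.778 − 2.054 = 1.724.
Power = Φ(1.724) = 0.958.

power ≈ 0.96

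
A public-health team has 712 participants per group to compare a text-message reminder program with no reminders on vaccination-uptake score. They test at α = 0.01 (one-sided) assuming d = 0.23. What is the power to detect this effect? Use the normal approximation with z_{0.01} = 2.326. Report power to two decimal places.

power ≈ 0.98

For two equal groups, power = Φ(d·√(n/2) − z_{α}).
d·√(n/2) = 0.23 × √(712/2) = 0.23 × 18.868 = 4.340.
z_β = 4.340 − 2.326 = 2.014.
Power = Φ(2.014) = 0.978.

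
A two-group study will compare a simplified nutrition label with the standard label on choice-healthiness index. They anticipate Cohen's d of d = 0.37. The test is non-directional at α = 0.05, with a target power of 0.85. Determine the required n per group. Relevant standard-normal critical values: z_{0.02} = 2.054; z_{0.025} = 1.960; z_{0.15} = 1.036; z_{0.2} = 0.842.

n = 132 per group

For two independent groups with equal n: n = 2·((z_{α/2} + z_β) / d)².
z_{α/2} + z_β = 1.960 + 1.036 = 2.996.
n = 2 × (2.996 / 0.37)² = 2 × 8.097² = 2 × 65.57 = 131.1.
Round up to the next whole participant.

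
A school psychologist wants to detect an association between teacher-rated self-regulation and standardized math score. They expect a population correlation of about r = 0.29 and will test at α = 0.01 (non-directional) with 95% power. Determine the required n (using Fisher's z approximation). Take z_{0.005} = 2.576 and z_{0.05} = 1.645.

n = 203

Fisher's z: C = ½·ln((1+r)/(1−r)) = ½·ln(1.8169) = 0.2986.
n = ((z_{α/2} + z_β)/C)² + 3.
(2.576 + 1.645) / 0.2986 = 4.221 / 0.2986 = 14.136.
n = 14.136² + 3 = 199.83 + 3 = 202.8.
Round up.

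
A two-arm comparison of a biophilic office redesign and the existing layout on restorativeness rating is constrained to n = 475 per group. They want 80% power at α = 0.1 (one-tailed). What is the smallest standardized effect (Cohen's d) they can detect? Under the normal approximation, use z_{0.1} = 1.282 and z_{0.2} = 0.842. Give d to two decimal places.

For two independent groups of n = 475 each: d_min = (z_{α} + z_β)·√(2/n).
z-sum = 1.282 + 0.842 = 2.124.
d_min = 2.124 × √(2/475) = 2.124 × 0.0649 = 0.138.

d_min ≈ 0.14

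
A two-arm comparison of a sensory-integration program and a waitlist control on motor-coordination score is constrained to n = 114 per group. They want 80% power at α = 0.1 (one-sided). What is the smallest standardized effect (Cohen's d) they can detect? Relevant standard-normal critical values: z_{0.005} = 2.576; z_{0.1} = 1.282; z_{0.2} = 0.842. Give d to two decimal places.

For two independent groups of n = 114 each: d_min = (z_{α} + z_β)·√(2/n).
z-sum = 1.282 + 0.842 = 2.124.
d_min = 2.124 × √(2/114) = 2.124 × 0.1325 = 0.281.

d_min ≈ 0.28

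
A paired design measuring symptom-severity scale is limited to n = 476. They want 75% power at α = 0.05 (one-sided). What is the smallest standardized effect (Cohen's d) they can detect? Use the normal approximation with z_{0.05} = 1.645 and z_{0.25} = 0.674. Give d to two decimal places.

d_min ≈ 0.11

For a single sample (or paired design) of n = 476: d_min = (z_{α} + z_β)/√n.
z-sum = 1.645 + 0.674 = 2.319.
d_min = 2.319 / √476 = 2.319 / 21.817 = 0.106.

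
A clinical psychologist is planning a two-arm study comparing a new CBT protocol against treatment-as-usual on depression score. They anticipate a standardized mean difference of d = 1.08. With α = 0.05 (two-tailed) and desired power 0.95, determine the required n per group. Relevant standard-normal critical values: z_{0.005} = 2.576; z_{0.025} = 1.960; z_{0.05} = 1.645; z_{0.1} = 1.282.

For two independent groups with equal n: n = 2·((z_{α/2} + z_β) / d)².
z_{α/2} + z_β = 1.960 + 1.645 = 3.605.
n = 2 × (3.605 / 1.08)² = 2 × 3.338² = 2 × 11.14 = 22.3.
Round up to the next whole participant.

n = 23 per group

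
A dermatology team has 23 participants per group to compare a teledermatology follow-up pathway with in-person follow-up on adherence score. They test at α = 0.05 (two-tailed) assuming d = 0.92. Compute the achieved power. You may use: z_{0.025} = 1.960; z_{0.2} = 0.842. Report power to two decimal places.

power ≈ 0.88

For two equal groups, power = Φ(d·√(n/2) − z_{α/2}).
d·√(n/2) = 0.92 × √(23/2) = 0.92 × 3.391 = 3.120.
z_β = 3.120 − 1.960 = 1.160.
Power = Φ(1.160) = 0.877.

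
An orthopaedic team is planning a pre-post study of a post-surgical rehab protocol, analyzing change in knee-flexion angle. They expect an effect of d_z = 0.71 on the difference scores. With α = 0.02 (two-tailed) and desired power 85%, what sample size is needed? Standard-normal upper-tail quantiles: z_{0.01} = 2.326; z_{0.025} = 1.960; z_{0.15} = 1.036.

n = 23 pairs

For a paired (one-sample on differences) test: n = ((z_{α/2} + z_β) / d)².
z_{α/2} + z_β = 2.326 + 1.036 = 3.362.
n = (3.362 / 0.71)² = 4.735² = 22.42.
Round up.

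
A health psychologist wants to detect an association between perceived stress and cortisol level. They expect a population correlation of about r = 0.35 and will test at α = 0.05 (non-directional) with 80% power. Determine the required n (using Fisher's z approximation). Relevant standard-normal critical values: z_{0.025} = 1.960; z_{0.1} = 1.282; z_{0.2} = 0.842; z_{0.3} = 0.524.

n = 62

Fisher's z: C = ½·ln((1+r)/(1−r)) = ½·ln(2.0769) = 0.3654.
n = ((z_{α/2} + z_β)/C)² + 3.
(1.960 + 0.842) / 0.3654 = 2.802 / 0.3654 = 7.668.
n = 7.668² + 3 = 58.80 + 3 = 61.8.
Round up.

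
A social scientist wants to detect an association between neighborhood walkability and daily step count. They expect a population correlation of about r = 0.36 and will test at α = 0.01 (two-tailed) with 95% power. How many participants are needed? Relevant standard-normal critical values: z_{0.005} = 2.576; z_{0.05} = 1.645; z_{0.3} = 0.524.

n = 129

Fisher's z: C = ½·ln((1+r)/(1−r)) = ½·ln(2.1250) = 0.3769.
n = ((z_{α/2} + z_β)/C)² + 3.
(2.576 + 1.645) / 0.3769 = 4.221 / 0.3769 = 11.199.
n = 11.199² + 3 = 125.42 + 3 = 128.4.
Round up.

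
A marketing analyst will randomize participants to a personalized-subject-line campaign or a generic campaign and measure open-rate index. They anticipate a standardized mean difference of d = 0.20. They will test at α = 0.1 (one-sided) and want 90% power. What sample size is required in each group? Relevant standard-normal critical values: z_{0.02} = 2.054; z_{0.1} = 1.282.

n = 329 per group

For two independent groups with equal n: n = 2·((z_{α} + z_β) / d)².
z_{α} + z_β = 1.282 + 1.282 = 2.564.
n = 2 × (2.564 / 0.20)² = 2 × 12.820² = 2 × 164.35 = 328.7.
Round up to the next whole participant.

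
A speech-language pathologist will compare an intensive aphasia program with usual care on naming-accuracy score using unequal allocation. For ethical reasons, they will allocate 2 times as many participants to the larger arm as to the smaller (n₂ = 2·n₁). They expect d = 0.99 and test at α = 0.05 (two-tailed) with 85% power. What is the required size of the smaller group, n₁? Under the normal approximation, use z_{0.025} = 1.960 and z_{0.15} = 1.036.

n₁ = 14

With allocation ratio k = n₂/n₁ = 2, Var(x̄₁−x̄₂) = σ²(1/n₁ + 1/(k·n₁)) = σ²·(k+1)/(k·n₁).
So n₁ = (1 + 1/k)·((z_{α/2} + z_β)/d)² = 1.500 × (2.996/0.99)².
n₁ = 1.500 × 9.16 = 13.7.
Round up: n₁ = 14, giving n₂ = 2 × 14 = 28.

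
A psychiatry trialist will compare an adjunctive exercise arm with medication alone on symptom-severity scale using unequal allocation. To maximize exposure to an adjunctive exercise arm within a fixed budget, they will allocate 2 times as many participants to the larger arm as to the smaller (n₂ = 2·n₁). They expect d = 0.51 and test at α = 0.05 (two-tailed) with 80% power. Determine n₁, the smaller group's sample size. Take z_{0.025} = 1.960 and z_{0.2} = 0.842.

n₁ = 46

With allocation ratio k = n₂/n₁ = 2, Var(x̄₁−x̄₂) = σ²(1/n₁ + 1/(k·n₁)) = σ²·(k+1)/(k·n₁).
So n₁ = (1 + 1/k)·((z_{α/2} + z_β)/d)² = 1.500 × (2.802/0.51)².
n₁ = 1.500 × 30.19 = 45.3.
Round up: n₁ = 46, giving n₂ = 2 × 46 = 92.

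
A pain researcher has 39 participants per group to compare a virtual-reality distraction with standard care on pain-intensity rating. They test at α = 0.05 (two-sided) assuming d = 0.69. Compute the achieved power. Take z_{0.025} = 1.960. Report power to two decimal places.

For two equal groups, power = Φ(d·√(n/2) − z_{α/2}).
d·√(n/2) = 0.69 × √(39/2) = 0.69 × 4.416 = 3.047.
z_β = 3.047 − 1.960 = 1.087.
Power = Φ(1.087) = 0.861.

power ≈ 0.86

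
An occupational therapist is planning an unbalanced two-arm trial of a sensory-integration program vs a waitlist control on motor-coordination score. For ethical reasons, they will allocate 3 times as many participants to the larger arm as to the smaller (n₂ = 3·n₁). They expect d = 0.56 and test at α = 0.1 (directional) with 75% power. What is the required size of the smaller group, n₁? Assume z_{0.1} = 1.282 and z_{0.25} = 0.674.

n₁ = 17

With allocation ratio k = n₂/n₁ = 3, Var(x̄₁−x̄₂) = σ²(1/n₁ + 1/(k·n₁)) = σ²·(k+1)/(k·n₁).
So n₁ = (1 + 1/k)·((z_{α} + z_β)/d)² = 1.333 × (1.956/0.56)².
n₁ = 1.333 × 12.20 = 16.3.
Round up: n₁ = 17, giving n₂ = 3 × 17 = 51.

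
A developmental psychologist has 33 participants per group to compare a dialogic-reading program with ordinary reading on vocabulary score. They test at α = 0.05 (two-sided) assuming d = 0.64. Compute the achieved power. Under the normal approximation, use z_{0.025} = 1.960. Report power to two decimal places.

power ≈ 0.74

For two equal groups, power = Φ(d·√(n/2) − z_{α/2}).
d·√(n/2) = 0.64 × √(33/2) = 0.64 × 4.062 = 2.600.
z_β = 2.600 − 1.960 = 0.640.
Power = Φ(0.640) = 0.739.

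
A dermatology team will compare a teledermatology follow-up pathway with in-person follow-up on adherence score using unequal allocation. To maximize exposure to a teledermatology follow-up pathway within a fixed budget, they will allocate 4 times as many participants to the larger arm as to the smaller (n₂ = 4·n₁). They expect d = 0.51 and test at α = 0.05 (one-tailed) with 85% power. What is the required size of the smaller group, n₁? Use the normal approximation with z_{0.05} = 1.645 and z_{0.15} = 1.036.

With allocation ratio k = n₂/n₁ = 4, Var(x̄₁−x̄₂) = σ²(1/n₁ + 1/(k·n₁)) = σ²·(k+1)/(k·n₁).
So n₁ = (1 + 1/k)·((z_{α} + z_β)/d)² = 1.250 × (2.681/0.51)².
n₁ = 1.250 × 27.63 = 34.5.
Round up: n₁ = 35, giving n₂ = 4 × 35 = 140.

n₁ = 35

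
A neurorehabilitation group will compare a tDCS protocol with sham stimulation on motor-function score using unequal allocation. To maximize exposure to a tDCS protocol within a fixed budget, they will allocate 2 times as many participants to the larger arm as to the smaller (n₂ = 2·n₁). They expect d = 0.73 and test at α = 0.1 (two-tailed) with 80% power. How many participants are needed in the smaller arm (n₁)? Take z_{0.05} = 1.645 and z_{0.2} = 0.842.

With allocation ratio k = n₂/n₁ = 2, Var(x̄₁−x̄₂) = σ²(1/n₁ + 1/(k·n₁)) = σ²·(k+1)/(k·n₁).
So n₁ = (1 + 1/k)·((z_{α/2} + z_β)/d)² = 1.500 × (2.487/0.73)².
n₁ = 1.500 × 11.61 = 17.4.
Round up: n₁ = 18, giving n₂ = 2 × 18 = 36.

n₁ = 18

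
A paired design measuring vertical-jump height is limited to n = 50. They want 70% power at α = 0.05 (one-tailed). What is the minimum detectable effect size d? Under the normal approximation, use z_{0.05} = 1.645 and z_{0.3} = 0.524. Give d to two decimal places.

d_min ≈ 0.31

For a single sample (or paired design) of n = 50: d_min = (z_{α} + z_β)/√n.
z-sum = 1.645 + 0.524 = 2.169.
d_min = 2.169 / √50 = 2.169 / 7.071 = 0.307.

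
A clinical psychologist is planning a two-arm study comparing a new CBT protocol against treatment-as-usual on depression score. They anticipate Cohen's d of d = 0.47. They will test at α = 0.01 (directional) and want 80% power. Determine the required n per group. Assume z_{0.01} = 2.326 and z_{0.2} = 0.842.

n = 91 per group

For two independent groups with equal n: n = 2·((z_{α} + z_β) / d)².
z_{α} + z_β = 2.326 + 0.842 = 3.168.
n = 2 × (3.168 / 0.47)² = 2 × 6.740² = 2 × 45.43 = 90.9.
Round up to the next whole participant.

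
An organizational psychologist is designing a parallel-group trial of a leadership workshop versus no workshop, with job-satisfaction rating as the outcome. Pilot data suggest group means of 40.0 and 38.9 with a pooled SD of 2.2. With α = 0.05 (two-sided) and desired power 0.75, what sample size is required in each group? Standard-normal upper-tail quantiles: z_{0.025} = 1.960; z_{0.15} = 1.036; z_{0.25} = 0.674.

n = 56 per group

Cohen's d = |M₁ − M₂| / SD_pooled = |40.0 − 38.9| / 2.2 = 1.1 / 2.2 = 0.500.
For two independent groups with equal n: n = 2·((z_{α/2} + z_β) / d)².
z_{α/2} + z_β = 1.960 + 0.674 = 2.634.
n = 2 × (2.634 / 0.500)² = 2 × 5.268² = 2 × 27.75 = 55.5.
Round up to the next whole participant.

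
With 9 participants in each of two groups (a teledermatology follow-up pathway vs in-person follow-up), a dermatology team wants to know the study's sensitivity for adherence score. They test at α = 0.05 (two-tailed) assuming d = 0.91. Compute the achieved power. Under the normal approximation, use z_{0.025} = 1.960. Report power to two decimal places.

power ≈ 0.49

For two equal groups, power = Φ(d·√(n/2) − z_{α/2}).
d·√(n/2) = 0.91 × √(9/2) = 0.91 × 2.121 = 1.930.
z_β = 1.930 − 1.960 = -0.030.
Power = Φ(-0.030) = 0.488.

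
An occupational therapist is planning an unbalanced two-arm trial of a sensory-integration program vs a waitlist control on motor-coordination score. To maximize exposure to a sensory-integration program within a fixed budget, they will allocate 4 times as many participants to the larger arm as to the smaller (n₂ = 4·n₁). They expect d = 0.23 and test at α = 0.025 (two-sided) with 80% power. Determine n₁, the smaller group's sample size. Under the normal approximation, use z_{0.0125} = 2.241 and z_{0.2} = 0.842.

n₁ = 225

With allocation ratio k = n₂/n₁ = 4, Var(x̄₁−x̄₂) = σ²(1/n₁ + 1/(k·n₁)) = σ²·(k+1)/(k·n₁).
So n₁ = (1 + 1/k)·((z_{α/2} + z_β)/d)² = 1.250 × (3.083/0.23)².
n₁ = 1.250 × 179.68 = 224.6.
Round up: n₁ = 225, giving n₂ = 4 × 225 = 900.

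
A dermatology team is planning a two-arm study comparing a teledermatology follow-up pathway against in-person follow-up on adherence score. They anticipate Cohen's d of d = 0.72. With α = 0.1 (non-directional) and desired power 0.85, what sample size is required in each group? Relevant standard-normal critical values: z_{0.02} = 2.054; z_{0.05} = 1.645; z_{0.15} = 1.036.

n = 28 per group

For two independent groups with equal n: n = 2·((z_{α/2} + z_β) / d)².
z_{α/2} + z_β = 1.645 + 1.036 = 2.681.
n = 2 × (2.681 / 0.72)² = 2 × 3.724² = 2 × 13.87 = 27.7.
Round up to the next whole participant.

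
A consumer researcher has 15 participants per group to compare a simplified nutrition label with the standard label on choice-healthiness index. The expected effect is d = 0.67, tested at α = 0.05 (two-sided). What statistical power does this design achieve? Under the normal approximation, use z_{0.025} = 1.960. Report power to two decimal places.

power ≈ 0.45

For two equal groups, power = Φ(d·√(n/2) − z_{α/2}).
d·√(n/2) = 0.67 × √(15/2) = 0.67 × 2.739 = 1.835.
z_β = 1.835 − 1.960 = -0.125.
Power = Φ(-0.125) = 0.450.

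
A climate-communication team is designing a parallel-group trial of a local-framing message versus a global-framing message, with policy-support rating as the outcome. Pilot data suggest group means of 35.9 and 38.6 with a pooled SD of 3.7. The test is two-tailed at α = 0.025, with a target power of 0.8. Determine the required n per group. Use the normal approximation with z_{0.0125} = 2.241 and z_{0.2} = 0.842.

n = 36 per group

Cohen's d = |M₁ − M₂| / SD_pooled = |35.9 − 38.6| / 3.7 = 2.7 / 3.7 = 0.730.
For two independent groups with equal n: n = 2·((z_{α/2} + z_β) / d)².
z_{α/2} + z_β = 2.241 + 0.842 = 3.083.
n = 2 × (3.083 / 0.730)² = 2 × 4.223² = 2 × 17.84 = 35.7.
Round up to the next whole participant.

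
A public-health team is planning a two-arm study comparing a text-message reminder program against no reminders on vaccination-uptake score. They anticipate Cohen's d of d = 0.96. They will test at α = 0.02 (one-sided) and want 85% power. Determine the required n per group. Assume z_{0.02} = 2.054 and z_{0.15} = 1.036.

n = 21 per group

For two independent groups with equal n: n = 2·((z_{α} + z_β) / d)².
z_{α} + z_β = 2.054 + 1.036 = 3.090.
n = 2 × (3.090 / 0.96)² = 2 × 3.219² = 2 × 10.36 = 20.7.
Round up to the next whole participant.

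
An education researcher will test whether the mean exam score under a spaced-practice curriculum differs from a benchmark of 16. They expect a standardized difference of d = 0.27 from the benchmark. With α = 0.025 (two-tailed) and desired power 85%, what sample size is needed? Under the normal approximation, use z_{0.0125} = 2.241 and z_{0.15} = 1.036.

For a one-sample test: n = ((z_{α/2} + z_β) / d)².
z_{α/2} + z_β = 2.241 + 1.036 = 3.277.
n = (3.277 / 0.27)² = 12.137² = 147.31.
Round up.

n = 148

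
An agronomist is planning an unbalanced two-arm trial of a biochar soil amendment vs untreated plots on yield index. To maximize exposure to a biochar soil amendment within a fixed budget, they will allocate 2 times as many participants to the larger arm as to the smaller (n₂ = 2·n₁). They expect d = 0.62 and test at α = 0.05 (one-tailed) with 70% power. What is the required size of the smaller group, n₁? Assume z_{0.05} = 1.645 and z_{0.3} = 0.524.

n₁ = 19

With allocation ratio k = n₂/n₁ = 2, Var(x̄₁−x̄₂) = σ²(1/n₁ + 1/(k·n₁)) = σ²·(k+1)/(k·n₁).
So n₁ = (1 + 1/k)·((z_{α} + z_β)/d)² = 1.500 × (2.169/0.62)².
n₁ = 1.500 × 12.24 = 18.4.
Round up: n₁ = 19, giving n₂ = 2 × 19 = 38.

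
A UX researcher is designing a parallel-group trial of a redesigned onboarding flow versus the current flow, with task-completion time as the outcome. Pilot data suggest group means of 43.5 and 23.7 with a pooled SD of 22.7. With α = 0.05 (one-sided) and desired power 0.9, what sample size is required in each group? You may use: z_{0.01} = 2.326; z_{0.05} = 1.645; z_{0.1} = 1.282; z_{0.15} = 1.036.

n = 23 per group

Cohen's d = |M₁ − M₂| / SD_pooled = |43.5 − 23.7| / 22.7 = 19.8 / 22.7 = 0.872.
For two independent groups with equal n: n = 2·((z_{α} + z_β) / d)².
z_{α} + z_β = 1.645 + 1.282 = 2.927.
n = 2 × (2.927 / 0.872)² = 2 × 3.357² = 2 × 11.27 = 22.5.
Round up to the next whole participant.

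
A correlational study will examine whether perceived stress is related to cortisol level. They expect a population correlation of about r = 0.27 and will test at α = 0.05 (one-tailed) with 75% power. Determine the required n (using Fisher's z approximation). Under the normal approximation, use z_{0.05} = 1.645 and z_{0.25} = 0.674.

n = 74

Fisher's z: C = ½·ln((1+r)/(1−r)) = ½·ln(1.7397) = 0.2769.
n = ((z_{α} + z_β)/C)² + 3.
(1.645 + 0.674) / 0.2769 = 2.319 / 0.2769 = 8.375.
n = 8.375² + 3 = 70.14 + 3 = 73.1.
Round up.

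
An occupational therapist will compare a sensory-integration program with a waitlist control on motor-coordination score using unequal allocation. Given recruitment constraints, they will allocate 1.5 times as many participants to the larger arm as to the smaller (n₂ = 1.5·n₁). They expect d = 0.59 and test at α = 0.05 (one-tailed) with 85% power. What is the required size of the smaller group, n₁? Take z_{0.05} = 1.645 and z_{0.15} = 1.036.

n₁ = 35

With allocation ratio k = n₂/n₁ = 1.5, Var(x̄₁−x̄₂) = σ²(1/n₁ + 1/(k·n₁)) = σ²·(k+1)/(k·n₁).
So n₁ = (1 + 1/k)·((z_{α} + z_β)/d)² = 1.667 × (2.681/0.59)².
n₁ = 1.667 × 20.65 = 34.4.
Round up: n₁ = 35, giving n₂ = ⌈1.5 × 35⌉ = ⌈52.5⌉ = 53.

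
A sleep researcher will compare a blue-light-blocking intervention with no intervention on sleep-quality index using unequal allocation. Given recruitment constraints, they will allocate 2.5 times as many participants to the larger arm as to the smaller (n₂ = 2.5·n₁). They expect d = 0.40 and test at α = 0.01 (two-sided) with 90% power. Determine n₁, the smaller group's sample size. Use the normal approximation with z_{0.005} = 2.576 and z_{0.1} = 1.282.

n₁ = 131

With allocation ratio k = n₂/n₁ = 2.5, Var(x̄₁−x̄₂) = σ²(1/n₁ + 1/(k·n₁)) = σ²·(k+1)/(k·n₁).
So n₁ = (1 + 1/k)·((z_{α/2} + z_β)/d)² = 1.400 × (3.858/0.40)².
n₁ = 1.400 × 93.03 = 130.2.
Round up: n₁ = 131, giving n₂ = ⌈2.5 × 131⌉ = ⌈327.5⌉ = 328.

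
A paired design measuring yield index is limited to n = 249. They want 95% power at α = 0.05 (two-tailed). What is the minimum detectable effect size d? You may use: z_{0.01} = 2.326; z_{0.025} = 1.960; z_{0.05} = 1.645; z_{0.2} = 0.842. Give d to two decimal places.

d_min ≈ 0.23

For a single sample (or paired design) of n = 249: d_min = (z_{α/2} + z_β)/√n.
z-sum = 1.960 + 1.645 = 3.605.
d_min = 3.605 / √249 = 3.605 / 15.780 = 0.228.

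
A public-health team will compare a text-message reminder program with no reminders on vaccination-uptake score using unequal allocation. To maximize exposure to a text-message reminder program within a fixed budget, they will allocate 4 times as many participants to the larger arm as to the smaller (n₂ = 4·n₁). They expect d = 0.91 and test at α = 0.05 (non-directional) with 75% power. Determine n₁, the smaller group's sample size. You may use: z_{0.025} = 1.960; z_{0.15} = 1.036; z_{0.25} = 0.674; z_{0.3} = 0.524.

n₁ = 11

With allocation ratio k = n₂/n₁ = 4, Var(x̄₁−x̄₂) = σ²(1/n₁ + 1/(k·n₁)) = σ²·(k+1)/(k·n₁).
So n₁ = (1 + 1/k)·((z_{α/2} + z_β)/d)² = 1.250 × (2.634/0.91)².
n₁ = 1.250 × 8.38 = 10.5.
Round up: n₁ = 11, giving n₂ = 4 × 11 = 44.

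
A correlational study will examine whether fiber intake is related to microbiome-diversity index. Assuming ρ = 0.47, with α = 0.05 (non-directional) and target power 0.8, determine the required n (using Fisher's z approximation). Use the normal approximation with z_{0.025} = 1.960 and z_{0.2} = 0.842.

Fisher's z: C = ½·ln((1+r)/(1−r)) = ½·ln(2.7736) = 0.5101.
n = ((z_{α/2} + z_β)/C)² + 3.
(1.960 + 0.842) / 0.5101 = 2.802 / 0.5101 = 5.493.
n = 5.493² + 3 = 30.17 + 3 = 33.2.
Round up.

n = 34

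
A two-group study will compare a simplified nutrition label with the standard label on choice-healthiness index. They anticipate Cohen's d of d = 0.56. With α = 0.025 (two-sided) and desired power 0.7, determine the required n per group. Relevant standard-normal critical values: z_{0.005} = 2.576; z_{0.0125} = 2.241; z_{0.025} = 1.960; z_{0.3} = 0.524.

n = 49 per group

For two independent groups with equal n: n = 2·((z_{α/2} + z_β) / d)².
z_{α/2} + z_β = 2.241 + 0.524 = 2.765.
n = 2 × (2.765 / 0.56)² = 2 × 4.938² = 2 × 24.38 = 48.8.
Round up to the next whole participant.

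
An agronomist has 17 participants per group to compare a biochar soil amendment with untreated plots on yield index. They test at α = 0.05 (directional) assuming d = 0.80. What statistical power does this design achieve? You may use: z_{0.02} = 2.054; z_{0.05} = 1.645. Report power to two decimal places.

For two equal groups, power = Φ(d·√(n/2) − z_{α}).
d·√(n/2) = 0.80 × √(17/2) = 0.80 × 2.915 = 2.332.
z_β = 2.332 − 1.645 = 0.687.
Power = Φ(0.687) = 0.754.

power ≈ 0.75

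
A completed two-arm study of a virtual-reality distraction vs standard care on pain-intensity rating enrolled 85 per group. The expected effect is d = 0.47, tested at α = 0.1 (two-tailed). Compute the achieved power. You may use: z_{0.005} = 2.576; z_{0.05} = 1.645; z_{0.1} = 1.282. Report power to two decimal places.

For two equal groups, power = Φ(d·√(n/2) − z_{α/2}).
d·√(n/2) = 0.47 × √(85/2) = 0.47 × 6.519 = 3.064.
z_β = 3.064 − 1.645 = 1.419.
Power = Φ(1.419) = 0.922.

power ≈ 0.92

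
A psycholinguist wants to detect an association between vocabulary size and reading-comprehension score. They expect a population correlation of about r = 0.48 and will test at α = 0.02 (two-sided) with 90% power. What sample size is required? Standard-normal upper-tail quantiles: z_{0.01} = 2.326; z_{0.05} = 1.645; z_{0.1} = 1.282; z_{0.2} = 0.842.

Fisher's z: C = ½·ln((1+r)/(1−r)) = ½·ln(2.8462) = 0.5230.
n = ((z_{α/2} + z_β)/C)² + 3.
(2.326 + 1.282) / 0.5230 = 3.608 / 0.5230 = 6.899.
n = 6.899² + 3 = 47.59 + 3 = 50.6.
Round up.

n = 51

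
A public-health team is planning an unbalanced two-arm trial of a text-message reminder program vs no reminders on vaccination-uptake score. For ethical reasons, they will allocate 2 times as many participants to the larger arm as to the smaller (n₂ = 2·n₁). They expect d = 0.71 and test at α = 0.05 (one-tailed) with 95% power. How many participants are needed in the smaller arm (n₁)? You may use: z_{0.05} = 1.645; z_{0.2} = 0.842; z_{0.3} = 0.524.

n₁ = 33

With allocation ratio k = n₂/n₁ = 2, Var(x̄₁−x̄₂) = σ²(1/n₁ + 1/(k·n₁)) = σ²·(k+1)/(k·n₁).
So n₁ = (1 + 1/k)·((z_{α} + z_β)/d)² = 1.500 × (3.290/0.71)².
n₁ = 1.500 × 21.47 = 32.2.
Round up: n₁ = 33, giving n₂ = 2 × 33 = 66.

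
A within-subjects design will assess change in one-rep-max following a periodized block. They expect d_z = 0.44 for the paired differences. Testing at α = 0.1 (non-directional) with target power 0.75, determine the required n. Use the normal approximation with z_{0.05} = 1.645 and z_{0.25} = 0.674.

For a paired (one-sample on differences) test: n = ((z_{α/2} + z_β) / d)².
z_{α/2} + z_β = 1.645 + 0.674 = 2.319.
n = (2.319 / 0.44)² = 5.270² = 27.78.
Round up.

n = 28 pairs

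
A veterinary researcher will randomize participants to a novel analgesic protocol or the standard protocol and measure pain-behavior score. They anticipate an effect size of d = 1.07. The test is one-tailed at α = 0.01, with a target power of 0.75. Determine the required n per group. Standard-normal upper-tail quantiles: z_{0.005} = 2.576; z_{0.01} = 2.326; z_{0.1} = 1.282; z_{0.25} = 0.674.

n = 16 per group

For two independent groups with equal n: n = 2·((z_{α} + z_β) / d)².
z_{α} + z_β = 2.326 + 0.674 = 3.000.
n = 2 × (3.000 / 1.07)² = 2 × 2.804² = 2 × 7.86 = 15.7.
Round up to the next whole participant.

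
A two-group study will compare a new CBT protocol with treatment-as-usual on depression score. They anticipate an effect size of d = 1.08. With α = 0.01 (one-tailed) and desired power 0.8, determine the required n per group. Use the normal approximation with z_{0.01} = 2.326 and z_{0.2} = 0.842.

n = 18 per group

For two independent groups with equal n: n = 2·((z_{α} + z_β) / d)².
z_{α} + z_β = 2.326 + 0.842 = 3.168.
n = 2 × (3.168 / 1.08)² = 2 × 2.933² = 2 × 8.60 = 17.2.
Round up to the next whole participant.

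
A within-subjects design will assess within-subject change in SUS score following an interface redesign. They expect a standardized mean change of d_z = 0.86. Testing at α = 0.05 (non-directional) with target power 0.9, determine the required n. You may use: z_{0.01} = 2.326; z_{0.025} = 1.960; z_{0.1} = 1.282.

For a paired (one-sample on differences) test: n = ((z_{α/2} + z_β) / d)².
z_{α/2} + z_β = 1.960 + 1.282 = 3.242.
n = (3.242 / 0.86)² = 3.770² = 14.21.
Round up.

n = 15 pairs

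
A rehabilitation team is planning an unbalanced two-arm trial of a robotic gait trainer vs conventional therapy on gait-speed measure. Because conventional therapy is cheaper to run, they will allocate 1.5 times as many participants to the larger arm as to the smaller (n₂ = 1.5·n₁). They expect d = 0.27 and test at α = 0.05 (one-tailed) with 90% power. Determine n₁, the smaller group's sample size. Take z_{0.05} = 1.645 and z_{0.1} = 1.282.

n₁ = 196

With allocation ratio k = n₂/n₁ = 1.5, Var(x̄₁−x̄₂) = σ²(1/n₁ + 1/(k·n₁)) = σ²·(k+1)/(k·n₁).
So n₁ = (1 + 1/k)·((z_{α} + z_β)/d)² = 1.667 × (2.927/0.27)².
n₁ = 1.667 × 117.52 = 195.9.
Round up: n₁ = 196, giving n₂ = 1.5 × 196 = 294.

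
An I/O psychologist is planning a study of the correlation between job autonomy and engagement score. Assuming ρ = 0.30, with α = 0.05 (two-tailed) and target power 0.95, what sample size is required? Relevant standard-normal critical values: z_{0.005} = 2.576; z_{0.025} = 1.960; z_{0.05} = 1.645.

Fisher's z: C = ½·ln((1+r)/(1−r)) = ½·ln(1.8571) = 0.3095.
n = ((z_{α/2} + z_β)/C)² + 3.
(1.960 + 1.645) / 0.3095 = 3.605 / 0.3095 = 11.648.
n = 11.648² + 3 = 135.67 + 3 = 138.7.
Round up.

n = 139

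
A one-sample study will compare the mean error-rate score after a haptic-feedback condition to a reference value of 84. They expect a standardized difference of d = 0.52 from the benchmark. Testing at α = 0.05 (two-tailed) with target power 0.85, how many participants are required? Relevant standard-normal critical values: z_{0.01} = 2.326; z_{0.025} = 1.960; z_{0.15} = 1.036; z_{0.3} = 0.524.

For a one-sample test: n = ((z_{α/2} + z_β) / d)².
z_{α/2} + z_β = 1.960 + 1.036 = 2.996.
n = (2.996 / 0.52)² = 5.762² = 33.20.
Round up.

n = 34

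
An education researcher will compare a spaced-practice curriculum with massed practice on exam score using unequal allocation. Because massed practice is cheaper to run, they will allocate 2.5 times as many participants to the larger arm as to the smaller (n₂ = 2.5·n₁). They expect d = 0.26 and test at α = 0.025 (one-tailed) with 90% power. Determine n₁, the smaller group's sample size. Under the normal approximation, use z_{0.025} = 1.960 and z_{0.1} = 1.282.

With allocation ratio k = n₂/n₁ = 2.5, Var(x̄₁−x̄₂) = σ²(1/n₁ + 1/(k·n₁)) = σ²·(k+1)/(k·n₁).
So n₁ = (1 + 1/k)·((z_{α} + z_β)/d)² = 1.400 × (3.242/0.26)².
n₁ = 1.400 × 155.48 = 217.7.
Round up: n₁ = 218, giving n₂ = 2.5 × 218 = 545.

n₁ = 218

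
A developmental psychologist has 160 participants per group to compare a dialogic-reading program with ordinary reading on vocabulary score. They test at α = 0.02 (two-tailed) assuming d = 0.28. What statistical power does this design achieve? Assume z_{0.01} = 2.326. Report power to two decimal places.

power ≈ 0.57

For two equal groups, power = Φ(d·√(n/2) − z_{α/2}).
d·√(n/2) = 0.28 × √(160/2) = 0.28 × 8.944 = 2.504.
z_β = 2.504 − 2.326 = 0.178.
Power = Φ(0.178) = 0.571.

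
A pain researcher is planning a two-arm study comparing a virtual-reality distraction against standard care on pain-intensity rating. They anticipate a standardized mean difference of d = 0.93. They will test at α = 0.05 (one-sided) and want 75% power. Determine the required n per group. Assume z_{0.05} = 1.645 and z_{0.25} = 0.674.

n = 13 per group

For two independent groups with equal n: n = 2·((z_{α} + z_β) / d)².
z_{α} + z_β = 1.645 + 0.674 = 2.319.
n = 2 × (2.319 / 0.93)² = 2 × 2.494² = 2 × 6.22 = 12.4.
Round up to the next whole participant.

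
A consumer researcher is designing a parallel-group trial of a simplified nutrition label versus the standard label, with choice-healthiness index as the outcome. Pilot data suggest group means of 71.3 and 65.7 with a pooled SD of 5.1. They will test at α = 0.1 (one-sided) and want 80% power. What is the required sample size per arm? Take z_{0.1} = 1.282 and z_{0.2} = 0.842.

Cohen's d = |M₁ − M₂| / SD_pooled = |71.3 − 65.7| / 5.1 = 5.6 / 5.1 = 1.098.
For two independent groups with equal n: n = 2·((z_{α} + z_β) / d)².
z_{α} + z_β = 1.282 + 0.842 = 2.124.
n = 2 × (2.124 / 1.098)² = 2 × 1.934² = 2 × 3.74 = 7.5.
Round up to the next whole participant.

n = 8 per group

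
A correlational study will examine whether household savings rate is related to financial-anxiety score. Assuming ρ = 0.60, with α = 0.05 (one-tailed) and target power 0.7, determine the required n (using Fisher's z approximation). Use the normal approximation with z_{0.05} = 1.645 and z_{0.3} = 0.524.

n = 13

Fisher's z: C = ½·ln((1+r)/(1−r)) = ½·ln(4.0000) = 0.6931.
n = ((z_{α} + z_β)/C)² + 3.
(1.645 + 0.524) / 0.6931 = 2.169 / 0.6931 = 3.129.
n = 3.129² + 3 = 9.79 + 3 = 12.8.
Round up.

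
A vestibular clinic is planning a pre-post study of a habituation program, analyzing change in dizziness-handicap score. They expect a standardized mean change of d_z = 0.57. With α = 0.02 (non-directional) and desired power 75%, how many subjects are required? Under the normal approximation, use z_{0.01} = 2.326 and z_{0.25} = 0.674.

For a paired (one-sample on differences) test: n = ((z_{α/2} + z_β) / d)².
z_{α/2} + z_β = 2.326 + 0.674 = 3.000.
n = (3.000 / 0.57)² = 5.263² = 27.70.
Round up.

n = 28 pairs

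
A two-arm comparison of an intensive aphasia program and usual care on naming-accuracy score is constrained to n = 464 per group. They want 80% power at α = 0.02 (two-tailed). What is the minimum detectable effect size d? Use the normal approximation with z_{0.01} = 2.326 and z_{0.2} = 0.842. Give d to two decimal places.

For two independent groups of n = 464 each: d_min = (z_{α/2} + z_β)·√(2/n).
z-sum = 2.326 + 0.842 = 3.168.
d_min = 3.168 × √(2/464) = 3.168 × 0.0657 = 0.208.

d_min ≈ 0.21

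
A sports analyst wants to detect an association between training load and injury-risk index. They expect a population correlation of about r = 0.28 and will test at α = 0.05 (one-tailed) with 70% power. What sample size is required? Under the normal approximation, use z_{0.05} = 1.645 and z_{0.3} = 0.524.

Fisher's z: C = ½·ln((1+r)/(1−r)) = ½·ln(1.7778) = 0.2877.
n = ((z_{α} + z_β)/C)² + 3.
(1.645 + 0.524) / 0.2877 = 2.169 / 0.2877 = 7.539.
n = 7.539² + 3 = 56.84 + 3 = 59.8.
Round up.

n = 60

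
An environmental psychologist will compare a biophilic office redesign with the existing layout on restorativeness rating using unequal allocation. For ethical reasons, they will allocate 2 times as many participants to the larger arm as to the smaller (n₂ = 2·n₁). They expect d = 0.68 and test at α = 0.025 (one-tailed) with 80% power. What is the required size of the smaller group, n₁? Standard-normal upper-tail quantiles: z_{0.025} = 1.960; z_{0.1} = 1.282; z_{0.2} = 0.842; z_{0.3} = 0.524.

n₁ = 26

With allocation ratio k = n₂/n₁ = 2, Var(x̄₁−x̄₂) = σ²(1/n₁ + 1/(k·n₁)) = σ²·(k+1)/(k·n₁).
So n₁ = (1 + 1/k)·((z_{α} + z_β)/d)² = 1.500 × (2.802/0.68)².
n₁ = 1.500 × 16.98 = 25.5.
Round up: n₁ = 26, giving n₂ = 2 × 26 = 52.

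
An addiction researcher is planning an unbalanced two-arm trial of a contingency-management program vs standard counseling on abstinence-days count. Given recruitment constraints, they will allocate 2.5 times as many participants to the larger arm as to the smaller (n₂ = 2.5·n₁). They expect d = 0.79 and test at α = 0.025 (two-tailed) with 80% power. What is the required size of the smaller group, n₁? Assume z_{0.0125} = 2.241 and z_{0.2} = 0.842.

With allocation ratio k = n₂/n₁ = 2.5, Var(x̄₁−x̄₂) = σ²(1/n₁ + 1/(k·n₁)) = σ²·(k+1)/(k·n₁).
So n₁ = (1 + 1/k)·((z_{α/2} + z_β)/d)² = 1.400 × (3.083/0.79)².
n₁ = 1.400 × 15.23 = 21.3.
Round up: n₁ = 22, giving n₂ = 2.5 × 22 = 55.

n₁ = 22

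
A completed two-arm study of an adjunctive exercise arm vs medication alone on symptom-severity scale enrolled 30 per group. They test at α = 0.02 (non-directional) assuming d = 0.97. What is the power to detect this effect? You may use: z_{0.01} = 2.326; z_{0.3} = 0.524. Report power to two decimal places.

power ≈ 0.92

For two equal groups, power = Φ(d·√(n/2) − z_{α/2}).
d·√(n/2) = 0.97 × √(30/2) = 0.97 × 3.873 = 3.757.
z_β = 3.757 − 2.326 = 1.431.
Power = Φ(1.431) = 0.924.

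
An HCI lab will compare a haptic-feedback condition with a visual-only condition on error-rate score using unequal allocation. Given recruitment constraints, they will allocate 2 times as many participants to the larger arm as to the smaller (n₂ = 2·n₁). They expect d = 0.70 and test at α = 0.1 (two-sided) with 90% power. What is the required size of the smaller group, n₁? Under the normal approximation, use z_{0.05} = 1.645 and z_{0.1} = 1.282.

With allocation ratio k = n₂/n₁ = 2, Var(x̄₁−x̄₂) = σ²(1/n₁ + 1/(k·n₁)) = σ²·(k+1)/(k·n₁).
So n₁ = (1 + 1/k)·((z_{α/2} + z_β)/d)² = 1.500 × (2.927/0.70)².
n₁ = 1.500 × 17.48 = 26.2.
Round up: n₁ = 27, giving n₂ = 2 × 27 = 54.

n₁ = 27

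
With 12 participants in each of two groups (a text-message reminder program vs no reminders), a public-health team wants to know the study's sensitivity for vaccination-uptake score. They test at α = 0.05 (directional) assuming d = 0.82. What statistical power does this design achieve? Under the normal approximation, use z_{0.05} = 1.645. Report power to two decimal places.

power ≈ 0.64

For two equal groups, power = Φ(d·√(n/2) − z_{α}).
d·√(n/2) = 0.82 × √(12/2) = 0.82 × 2.449 = 2.009.
z_β = 2.009 − 1.645 = 0.364.
Power = Φ(0.364) = 0.642.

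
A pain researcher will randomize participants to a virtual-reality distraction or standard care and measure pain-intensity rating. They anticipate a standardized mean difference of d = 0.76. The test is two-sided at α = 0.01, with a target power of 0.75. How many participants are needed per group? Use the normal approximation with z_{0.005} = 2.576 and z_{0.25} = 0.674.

For two independent groups with equal n: n = 2·((z_{α/2} + z_β) / d)².
z_{α/2} + z_β = 2.576 + 0.674 = 3.250.
n = 2 × (3.250 / 0.76)² = 2 × 4.276² = 2 × 18.29 = 36.6.
Round up to the next whole participant.

n = 37 per group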